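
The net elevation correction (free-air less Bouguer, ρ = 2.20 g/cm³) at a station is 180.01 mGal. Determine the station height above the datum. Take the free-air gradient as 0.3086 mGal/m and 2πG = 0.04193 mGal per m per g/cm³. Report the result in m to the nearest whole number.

832

Combined gradient = 0.3086 − 0.04193 × 2.20 = 0.2163540 mGal/m
h = 180.01 / 0.2163540 = 832.02 m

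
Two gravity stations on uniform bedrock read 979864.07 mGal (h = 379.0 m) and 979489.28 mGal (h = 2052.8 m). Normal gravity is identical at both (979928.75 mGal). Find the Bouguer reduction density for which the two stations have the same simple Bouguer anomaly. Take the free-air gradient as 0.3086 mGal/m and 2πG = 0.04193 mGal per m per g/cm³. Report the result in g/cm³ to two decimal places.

Δg_obs = 979489.28 − 979864.07 = -374.79 mGal over Δh = 2052.8 − 379.0 = 1673.8 m
Equal Bouguer anomalies ⇒ Δg_obs + (0.3086 − 0.04193ρ)·Δh = 0
0.3086 − 0.04193ρ = −Δg_obs/Δh = 0.22392
ρ = (0.3086 − 0.22392) / 0.04193 = 2.02 g/cm³

2.02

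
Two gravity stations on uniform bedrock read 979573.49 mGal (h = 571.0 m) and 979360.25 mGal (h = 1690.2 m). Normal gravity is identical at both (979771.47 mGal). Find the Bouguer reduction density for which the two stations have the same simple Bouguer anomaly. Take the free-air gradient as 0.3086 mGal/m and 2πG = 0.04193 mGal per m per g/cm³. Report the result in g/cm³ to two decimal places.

Δg_obs = 979360.25 − 979573.49 = -213.24 mGal over Δh = 1690.2 − 571.0 = 1119.2 m
Equal Bouguer anomalies ⇒ Δg_obs + (0.3086 − 0.04193ρ)·Δh = 0
0.3086 − 0.04193ρ = −Δg_obs/Δh = 0.19053
ρ = (0.3086 − 0.19053) / 0.04193 = 2.82 g/cm³

2.82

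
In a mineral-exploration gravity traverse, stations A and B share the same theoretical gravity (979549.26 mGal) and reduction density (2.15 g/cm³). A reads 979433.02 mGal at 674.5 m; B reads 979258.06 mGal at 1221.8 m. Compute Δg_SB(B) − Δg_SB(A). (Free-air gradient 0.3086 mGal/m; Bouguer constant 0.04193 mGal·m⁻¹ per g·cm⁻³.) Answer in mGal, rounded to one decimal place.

-55.4

Δg_SB(A) = 979433.02 − 979549.26 + 0.3086×674.5 − 0.04193×2.15×674.5 = 31.10 mGal
Δg_SB(B) = 979258.06 − 979549.26 + 0.3086×1221.8 − 0.04193×2.15×1221.8 = -24.30 mGal
Difference = -24.30 − (31.10) = -55.40 mGal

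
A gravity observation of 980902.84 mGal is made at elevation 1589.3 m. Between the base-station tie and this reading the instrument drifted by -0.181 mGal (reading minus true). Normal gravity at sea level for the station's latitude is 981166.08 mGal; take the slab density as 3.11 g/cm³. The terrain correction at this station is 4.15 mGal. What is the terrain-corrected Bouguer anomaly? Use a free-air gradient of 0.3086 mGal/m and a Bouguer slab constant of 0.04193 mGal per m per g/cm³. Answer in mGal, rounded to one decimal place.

24.3

Drift-corrected reading = 980902.84 − (-0.181) = 980903.021 mGal
Free-air correction = 0.3086 × 1589.3 = 490.46 mGal
Free-air anomaly = 980903.021 − 981166.08 + (490.46) = 227.401 mGal
Bouguer slab correction = 0.04193 × 3.11 × 1589.3 = 207.25 mGal
Simple Bouguer anomaly = 227.401 − (207.25) = 20.151 mGal
Complete Bouguer anomaly = 20.151 + 4.15 = 24.301 mGal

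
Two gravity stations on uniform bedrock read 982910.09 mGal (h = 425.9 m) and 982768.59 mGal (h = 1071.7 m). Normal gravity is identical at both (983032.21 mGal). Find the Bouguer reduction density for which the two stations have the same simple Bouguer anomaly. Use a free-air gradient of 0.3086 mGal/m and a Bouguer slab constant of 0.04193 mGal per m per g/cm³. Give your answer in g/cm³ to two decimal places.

Δg_obs = 982768.59 − 982910.09 = -141.50 mGal over Δh = 1071.7 − 425.9 = 645.8 m
Equal Bouguer anomalies ⇒ Δg_obs + (0.3086 − 0.04193ρ)·Δh = 0
0.3086 − 0.04193ρ = −Δg_obs/Δh = 0.21911
ρ = (0.3086 − 0.21911) / 0.04193 = 2.13 g/cm³

2.13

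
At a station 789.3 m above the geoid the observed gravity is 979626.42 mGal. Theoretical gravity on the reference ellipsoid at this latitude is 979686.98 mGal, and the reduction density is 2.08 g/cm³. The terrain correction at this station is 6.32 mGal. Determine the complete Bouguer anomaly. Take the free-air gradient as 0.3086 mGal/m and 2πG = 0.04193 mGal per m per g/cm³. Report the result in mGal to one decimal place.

Free-air correction = 0.3086 × 789.3 = 243.58 mGal
Free-air anomaly = 979626.42 − 979686.98 + (243.58) = 183.02 mGal
Bouguer slab correction = 0.04193 × 2.08 × 789.3 = 68.84 mGal
Simple Bouguer anomaly = 183.02 − (68.84) = 114.18 mGal
Complete Bouguer anomaly = 114.18 + 6.32 = 120.50 mGal

120.5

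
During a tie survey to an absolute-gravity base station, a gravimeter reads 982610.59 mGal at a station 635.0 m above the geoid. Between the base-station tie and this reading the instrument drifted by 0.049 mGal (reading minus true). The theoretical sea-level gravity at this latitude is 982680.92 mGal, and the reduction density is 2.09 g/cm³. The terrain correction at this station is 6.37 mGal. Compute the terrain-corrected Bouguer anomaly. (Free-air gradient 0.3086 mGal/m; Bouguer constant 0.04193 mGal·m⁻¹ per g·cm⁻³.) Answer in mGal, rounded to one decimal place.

Drift-corrected reading = 982610.59 − (0.049) = 982610.541 mGal
Free-air correction = 0.3086 × 635.0 = 195.96 mGal
Free-air anomaly = 982610.541 − 982680.92 + (195.96) = 125.581 mGal
Bouguer slab correction = 0.04193 × 2.09 × 635.0 = 55.65 mGal
Simple Bouguer anomaly = 125.581 − (55.65) = 69.931 mGal
Complete Bouguer anomaly = 69.931 + 6.37 = 76.301 mGal

76.3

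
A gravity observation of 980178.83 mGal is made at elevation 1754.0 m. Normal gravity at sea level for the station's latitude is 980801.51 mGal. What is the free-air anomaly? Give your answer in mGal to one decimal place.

-81.4

Free-air correction = 0.3086 × 1754.0 = 541.28 mGal
Free-air anomaly = 980178.83 − 980801.51 + (541.28) = -81.40 mGal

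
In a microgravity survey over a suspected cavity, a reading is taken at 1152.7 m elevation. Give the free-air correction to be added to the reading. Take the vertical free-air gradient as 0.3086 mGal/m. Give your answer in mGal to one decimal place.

Free-air correction = 0.3086 × 1152.7 = 355.7 mGal

355.7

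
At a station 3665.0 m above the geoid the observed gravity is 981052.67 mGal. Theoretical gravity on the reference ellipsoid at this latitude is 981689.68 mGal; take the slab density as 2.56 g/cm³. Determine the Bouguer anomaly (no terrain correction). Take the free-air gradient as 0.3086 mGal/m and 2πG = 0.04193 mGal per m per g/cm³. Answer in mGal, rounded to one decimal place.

100.6

Free-air correction = 0.3086 × 3665.0 = 1131.02 mGal
Free-air anomaly = 981052.67 − 981689.68 + (1131.02) = 494.01 mGal
Bouguer slab correction = 0.04193 × 2.56 × 3665.0 = 393.40 mGal
Simple Bouguer anomaly = 494.01 − (393.40) = 100.61 mGal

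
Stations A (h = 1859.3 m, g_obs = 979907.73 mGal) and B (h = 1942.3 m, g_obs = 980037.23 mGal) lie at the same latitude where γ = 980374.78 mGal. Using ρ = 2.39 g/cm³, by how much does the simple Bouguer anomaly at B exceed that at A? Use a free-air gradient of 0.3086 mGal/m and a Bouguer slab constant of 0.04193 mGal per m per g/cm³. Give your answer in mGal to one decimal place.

Δg_SB(A) = 979907.73 − 980374.78 + 0.3086×1859.3 − 0.04193×2.39×1859.3 = -79.60 mGal
Δg_SB(B) = 980037.23 − 980374.78 + 0.3086×1942.3 − 0.04193×2.39×1942.3 = 67.20 mGal
Difference = 67.20 − (-79.60) = 146.80 mGal

146.8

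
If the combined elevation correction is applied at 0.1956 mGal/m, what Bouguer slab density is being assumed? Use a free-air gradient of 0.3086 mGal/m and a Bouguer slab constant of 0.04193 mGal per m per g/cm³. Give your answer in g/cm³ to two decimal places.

2.69

0.1956 = 0.3086 − 0.04193 × ρ
ρ = (0.3086 − 0.1956) / 0.04193 = 2.69 g/cm³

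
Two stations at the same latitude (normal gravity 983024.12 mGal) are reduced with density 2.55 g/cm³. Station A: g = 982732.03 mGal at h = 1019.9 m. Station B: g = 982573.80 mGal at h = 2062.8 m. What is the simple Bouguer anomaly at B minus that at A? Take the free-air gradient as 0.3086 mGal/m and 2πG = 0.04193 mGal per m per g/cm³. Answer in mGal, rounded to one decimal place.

Δg_SB(A) = 982732.03 − 983024.12 + 0.3086×1019.9 − 0.04193×2.55×1019.9 = -86.40 mGal
Δg_SB(B) = 982573.80 − 983024.12 + 0.3086×2062.8 − 0.04193×2.55×2062.8 = -34.30 mGal
Difference = -34.30 − (-86.40) = 52.10 mGal

52.1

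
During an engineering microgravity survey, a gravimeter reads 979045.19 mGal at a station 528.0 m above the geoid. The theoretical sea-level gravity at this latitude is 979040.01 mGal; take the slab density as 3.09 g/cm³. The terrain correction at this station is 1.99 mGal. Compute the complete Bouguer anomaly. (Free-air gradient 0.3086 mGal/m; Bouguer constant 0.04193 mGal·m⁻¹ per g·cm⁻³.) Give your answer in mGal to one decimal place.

101.7

Free-air correction = 0.3086 × 528.0 = 162.94 mGal
Free-air anomaly = 979045.19 − 979040.01 + (162.94) = 168.12 mGal
Bouguer slab correction = 0.04193 × 3.09 × 528.0 = 68.41 mGal
Simple Bouguer anomaly = 168.12 − (68.41) = 99.71 mGal
Complete Bouguer anomaly = 99.71 + 1.99 = 101.70 mGal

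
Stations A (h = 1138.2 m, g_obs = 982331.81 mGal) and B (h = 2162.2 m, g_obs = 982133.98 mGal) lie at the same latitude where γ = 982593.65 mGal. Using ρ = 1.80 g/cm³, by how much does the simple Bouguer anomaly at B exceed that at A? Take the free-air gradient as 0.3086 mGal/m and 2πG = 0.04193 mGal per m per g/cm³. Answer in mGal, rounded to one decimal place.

40.9

Δg_SB(A) = 982331.81 − 982593.65 + 0.3086×1138.2 − 0.04193×1.80×1138.2 = 3.50 mGal
Δg_SB(B) = 982133.98 − 982593.65 + 0.3086×2162.2 − 0.04193×1.80×2162.2 = 44.40 mGal
Difference = 44.40 − (3.50) = 40.90 mGal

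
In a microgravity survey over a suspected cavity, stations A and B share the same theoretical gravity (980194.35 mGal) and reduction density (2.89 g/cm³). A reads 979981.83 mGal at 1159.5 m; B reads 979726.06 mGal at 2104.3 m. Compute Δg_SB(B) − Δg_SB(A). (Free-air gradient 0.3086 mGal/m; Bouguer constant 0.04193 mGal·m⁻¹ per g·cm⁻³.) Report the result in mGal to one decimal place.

-78.7

Δg_SB(A) = 979981.83 − 980194.35 + 0.3086×1159.5 − 0.04193×2.89×1159.5 = 4.80 mGal
Δg_SB(B) = 979726.06 − 980194.35 + 0.3086×2104.3 − 0.04193×2.89×2104.3 = -73.90 mGal
Difference = -73.90 − (4.80) = -78.70 mGal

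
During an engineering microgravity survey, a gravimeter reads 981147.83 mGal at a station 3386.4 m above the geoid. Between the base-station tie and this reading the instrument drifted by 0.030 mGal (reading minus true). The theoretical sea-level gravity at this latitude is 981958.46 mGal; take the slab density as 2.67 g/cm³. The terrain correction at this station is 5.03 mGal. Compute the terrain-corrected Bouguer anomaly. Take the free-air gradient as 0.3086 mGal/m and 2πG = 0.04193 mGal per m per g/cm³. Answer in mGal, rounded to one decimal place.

-139.7

Drift-corrected reading = 981147.83 − (0.030) = 981147.800 mGal
Free-air correction = 0.3086 × 3386.4 = 1045.04 mGal
Free-air anomaly = 981147.800 − 981958.46 + (1045.04) = 234.380 mGal
Bouguer slab correction = 0.04193 × 2.67 × 3386.4 = 379.12 mGal
Simple Bouguer anomaly = 234.380 − (379.12) = -144.740 mGal
Complete Bouguer anomaly = -144.740 + 5.03 = -139.710 mGal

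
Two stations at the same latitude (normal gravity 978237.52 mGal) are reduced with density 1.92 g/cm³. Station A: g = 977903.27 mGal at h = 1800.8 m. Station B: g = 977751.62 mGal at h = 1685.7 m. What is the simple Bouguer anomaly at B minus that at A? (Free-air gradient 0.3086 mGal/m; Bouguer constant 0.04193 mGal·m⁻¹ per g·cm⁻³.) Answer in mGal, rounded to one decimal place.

-177.9

Δg_SB(A) = 977903.27 − 978237.52 + 0.3086×1800.8 − 0.04193×1.92×1800.8 = 76.50 mGal
Δg_SB(B) = 977751.62 − 978237.52 + 0.3086×1685.7 − 0.04193×1.92×1685.7 = -101.40 mGal
Difference = -101.40 − (76.50) = -177.90 mGal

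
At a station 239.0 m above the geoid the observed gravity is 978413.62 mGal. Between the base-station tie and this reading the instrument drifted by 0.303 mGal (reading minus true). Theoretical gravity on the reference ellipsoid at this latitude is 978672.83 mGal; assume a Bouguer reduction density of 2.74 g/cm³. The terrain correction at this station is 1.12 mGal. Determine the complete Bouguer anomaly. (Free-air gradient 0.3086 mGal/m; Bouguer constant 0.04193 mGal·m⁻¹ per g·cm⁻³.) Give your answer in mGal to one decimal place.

-212.1

Drift-corrected reading = 978413.62 − (0.303) = 978413.317 mGal
Free-air correction = 0.3086 × 239.0 = 73.76 mGal
Free-air anomaly = 978413.317 − 978672.83 + (73.76) = -185.753 mGal
Bouguer slab correction = 0.04193 × 2.74 × 239.0 = 27.46 mGal
Simple Bouguer anomaly = -185.753 − (27.46) = -213.213 mGal
Complete Bouguer anomaly = -213.213 + 1.12 = -212.093 mGal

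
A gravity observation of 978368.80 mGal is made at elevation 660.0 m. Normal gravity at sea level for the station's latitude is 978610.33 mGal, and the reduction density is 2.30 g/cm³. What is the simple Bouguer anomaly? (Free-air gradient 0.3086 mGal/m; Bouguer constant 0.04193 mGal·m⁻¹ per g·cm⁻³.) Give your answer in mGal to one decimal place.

-101.5

Free-air correction = 0.3086 × 660.0 = 203.68 mGal
Free-air anomaly = 978368.80 − 978610.33 + (203.68) = -37.85 mGal
Bouguer slab correction = 0.04193 × 2.30 × 660.0 = 63.65 mGal
Simple Bouguer anomaly = -37.85 − (63.65) = -101.50 mGal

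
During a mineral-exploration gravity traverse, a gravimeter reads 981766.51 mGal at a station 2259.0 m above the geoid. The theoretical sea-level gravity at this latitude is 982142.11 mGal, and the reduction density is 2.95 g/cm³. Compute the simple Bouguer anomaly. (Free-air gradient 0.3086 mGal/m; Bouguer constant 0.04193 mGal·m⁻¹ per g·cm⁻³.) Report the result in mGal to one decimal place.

Free-air correction = 0.3086 × 2259.0 = 697.13 mGal
Free-air anomaly = 981766.51 − 982142.11 + (697.13) = 321.53 mGal
Bouguer slab correction = 0.04193 × 2.95 × 2259.0 = 279.42 mGal
Simple Bouguer anomaly = 321.53 − (279.42) = 42.11 mGal

42.1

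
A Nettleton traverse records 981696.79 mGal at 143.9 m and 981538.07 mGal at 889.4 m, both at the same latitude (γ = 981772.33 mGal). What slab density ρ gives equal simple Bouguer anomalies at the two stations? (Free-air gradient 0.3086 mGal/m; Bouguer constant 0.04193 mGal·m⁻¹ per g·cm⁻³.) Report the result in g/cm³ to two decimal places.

2.28

Δg_obs = 981538.07 − 981696.79 = -158.72 mGal over Δh = 889.4 − 143.9 = 745.5 m
Equal Bouguer anomalies ⇒ Δg_obs + (0.3086 − 0.04193ρ)·Δh = 0
0.3086 − 0.04193ρ = −Δg_obs/Δh = 0.21290
ρ = (0.3086 − 0.21290) / 0.04193 = 2.28 g/cm³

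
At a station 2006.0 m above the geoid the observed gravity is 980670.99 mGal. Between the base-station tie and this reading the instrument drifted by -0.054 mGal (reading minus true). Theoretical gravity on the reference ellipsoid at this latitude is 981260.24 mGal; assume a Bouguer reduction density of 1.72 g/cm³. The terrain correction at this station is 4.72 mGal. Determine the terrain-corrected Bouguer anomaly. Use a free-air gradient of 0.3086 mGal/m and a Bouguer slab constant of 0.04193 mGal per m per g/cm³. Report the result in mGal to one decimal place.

-110.1

Drift-corrected reading = 980670.99 − (-0.054) = 980671.044 mGal
Free-air correction = 0.3086 × 2006.0 = 619.05 mGal
Free-air anomaly = 980671.044 − 981260.24 + (619.05) = 29.854 mGal
Bouguer slab correction = 0.04193 × 1.72 × 2006.0 = 144.67 mGal
Simple Bouguer anomaly = 29.854 − (144.67) = -114.816 mGal
Complete Bouguer anomaly = -114.816 + 4.72 = -110.096 mGal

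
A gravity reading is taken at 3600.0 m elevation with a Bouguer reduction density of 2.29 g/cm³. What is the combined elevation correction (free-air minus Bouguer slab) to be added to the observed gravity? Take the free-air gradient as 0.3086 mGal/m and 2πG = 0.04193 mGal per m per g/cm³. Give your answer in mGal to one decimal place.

765.3

Combined gradient = 0.3086 − 0.04193 × 2.29 = 0.2125803 mGal/m
Combined elevation correction = 0.2125803 × 3600.0 = 765.3 mGal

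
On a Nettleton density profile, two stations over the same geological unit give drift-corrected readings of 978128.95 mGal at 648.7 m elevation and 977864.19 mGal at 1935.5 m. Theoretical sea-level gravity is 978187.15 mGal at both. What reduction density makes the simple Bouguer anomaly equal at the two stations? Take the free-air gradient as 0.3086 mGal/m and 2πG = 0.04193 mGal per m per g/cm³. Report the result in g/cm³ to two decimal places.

2.45

Δg_obs = 977864.19 − 978128.95 = -264.76 mGal over Δh = 1935.5 − 648.7 = 1286.8 m
Equal Bouguer anomalies ⇒ Δg_obs + (0.3086 − 0.04193ρ)·Δh = 0
0.3086 − 0.04193ρ = −Δg_obs/Δh = 0.20575
ρ = (0.3086 − 0.20575) / 0.04193 = 2.45 g/cm³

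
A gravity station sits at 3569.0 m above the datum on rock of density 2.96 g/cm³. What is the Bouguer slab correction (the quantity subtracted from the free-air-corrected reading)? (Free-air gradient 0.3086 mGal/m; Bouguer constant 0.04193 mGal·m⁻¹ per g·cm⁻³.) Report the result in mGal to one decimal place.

443.0

Bouguer slab correction = 0.04193 × 2.96 × 3569.0 = 443.0 mGal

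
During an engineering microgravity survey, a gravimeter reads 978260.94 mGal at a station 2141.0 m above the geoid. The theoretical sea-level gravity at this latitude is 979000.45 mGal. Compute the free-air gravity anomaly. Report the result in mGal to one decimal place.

Free-air correction = 0.3086 × 2141.0 = 660.71 mGal
Free-air anomaly = 978260.94 − 979000.45 + (660.71) = -78.80 mGal

-78.8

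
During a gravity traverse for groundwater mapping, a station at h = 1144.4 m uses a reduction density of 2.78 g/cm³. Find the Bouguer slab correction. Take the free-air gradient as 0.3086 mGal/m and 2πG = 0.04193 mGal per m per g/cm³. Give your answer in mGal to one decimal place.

133.4

Bouguer slab correction = 0.04193 × 2.78 × 1144.4 = 133.4 mGal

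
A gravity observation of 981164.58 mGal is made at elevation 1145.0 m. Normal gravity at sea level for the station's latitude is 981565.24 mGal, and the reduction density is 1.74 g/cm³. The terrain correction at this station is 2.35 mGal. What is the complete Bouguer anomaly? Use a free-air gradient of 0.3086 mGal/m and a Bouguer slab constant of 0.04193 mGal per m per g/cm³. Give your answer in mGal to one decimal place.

Free-air correction = 0.3086 × 1145.0 = 353.35 mGal
Free-air anomaly = 981164.58 − 981565.24 + (353.35) = -47.31 mGal
Bouguer slab correction = 0.04193 × 1.74 × 1145.0 = 83.54 mGal
Simple Bouguer anomaly = -47.31 − (83.54) = -130.85 mGal
Complete Bouguer anomaly = -130.85 + 2.35 = -128.50 mGal

-128.5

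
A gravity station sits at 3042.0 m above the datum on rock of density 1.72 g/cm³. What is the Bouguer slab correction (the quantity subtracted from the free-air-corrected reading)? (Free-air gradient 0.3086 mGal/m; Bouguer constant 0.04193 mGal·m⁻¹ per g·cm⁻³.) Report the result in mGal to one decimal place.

219.4

Bouguer slab correction = 0.04193 × 1.72 × 3042.0 = 219.4 mGal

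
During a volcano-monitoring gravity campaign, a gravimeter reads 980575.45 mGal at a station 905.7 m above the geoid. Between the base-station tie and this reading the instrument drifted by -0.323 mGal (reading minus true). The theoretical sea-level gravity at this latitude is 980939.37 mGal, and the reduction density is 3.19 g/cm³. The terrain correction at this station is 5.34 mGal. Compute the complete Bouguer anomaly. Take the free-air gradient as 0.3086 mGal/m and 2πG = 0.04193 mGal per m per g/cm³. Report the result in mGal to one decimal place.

Drift-corrected reading = 980575.45 − (-0.323) = 980575.773 mGal
Free-air correction = 0.3086 × 905.7 = 279.50 mGal
Free-air anomaly = 980575.773 − 980939.37 + (279.50) = -84.097 mGal
Bouguer slab correction = 0.04193 × 3.19 × 905.7 = 121.14 mGal
Simple Bouguer anomaly = -84.097 − (121.14) = -205.237 mGal
Complete Bouguer anomaly = -205.237 + 5.34 = -199.897 mGal

-199.9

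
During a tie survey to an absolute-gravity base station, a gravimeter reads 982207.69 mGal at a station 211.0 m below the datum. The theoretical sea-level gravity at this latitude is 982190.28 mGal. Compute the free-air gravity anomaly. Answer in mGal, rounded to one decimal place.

Free-air correction = 0.3086 × -211.0 = -65.11 mGal
Free-air anomaly = 982207.69 − 982190.28 + (-65.11) = -47.70 mGal

-47.7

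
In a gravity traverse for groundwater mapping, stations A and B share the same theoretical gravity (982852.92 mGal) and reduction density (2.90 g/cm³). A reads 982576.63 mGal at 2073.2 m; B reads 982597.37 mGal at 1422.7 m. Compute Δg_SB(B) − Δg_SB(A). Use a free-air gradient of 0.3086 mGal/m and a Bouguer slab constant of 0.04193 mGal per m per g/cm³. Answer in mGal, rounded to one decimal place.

Δg_SB(A) = 982576.63 − 982852.92 + 0.3086×2073.2 − 0.04193×2.90×2073.2 = 111.40 mGal
Δg_SB(B) = 982597.37 − 982852.92 + 0.3086×1422.7 − 0.04193×2.90×1422.7 = 10.50 mGal
Difference = 10.50 − (111.40) = -100.90 mGal

-100.9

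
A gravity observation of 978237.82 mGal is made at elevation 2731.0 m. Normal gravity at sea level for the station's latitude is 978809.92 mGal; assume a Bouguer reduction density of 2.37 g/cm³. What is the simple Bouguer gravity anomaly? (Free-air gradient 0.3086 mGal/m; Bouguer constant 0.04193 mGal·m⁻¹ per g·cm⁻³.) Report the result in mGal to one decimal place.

Free-air correction = 0.3086 × 2731.0 = 842.79 mGal
Free-air anomaly = 978237.82 − 978809.92 + (842.79) = 270.69 mGal
Bouguer slab correction = 0.04193 × 2.37 × 2731.0 = 271.39 mGal
Simple Bouguer anomaly = 270.69 − (271.39) = -0.70 mGal

-0.7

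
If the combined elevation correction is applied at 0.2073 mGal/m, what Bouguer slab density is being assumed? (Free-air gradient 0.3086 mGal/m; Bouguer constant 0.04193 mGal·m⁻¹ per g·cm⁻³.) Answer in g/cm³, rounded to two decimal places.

2.42

0.2073 = 0.3086 − 0.04193 × ρ
ρ = (0.3086 − 0.2073) / 0.04193 = 2.42 g/cm³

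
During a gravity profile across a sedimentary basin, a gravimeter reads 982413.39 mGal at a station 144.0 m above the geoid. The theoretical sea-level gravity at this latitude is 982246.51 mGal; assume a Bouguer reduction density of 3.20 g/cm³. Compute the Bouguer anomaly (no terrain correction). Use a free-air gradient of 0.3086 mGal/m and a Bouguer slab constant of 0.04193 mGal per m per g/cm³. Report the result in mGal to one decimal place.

192.0

Free-air correction = 0.3086 × 144.0 = 44.44 mGal
Free-air anomaly = 982413.39 − 982246.51 + (44.44) = 211.32 mGal
Bouguer slab correction = 0.04193 × 3.20 × 144.0 = 19.32 mGal
Simple Bouguer anomaly = 211.32 − (19.32) = 192.00 mGal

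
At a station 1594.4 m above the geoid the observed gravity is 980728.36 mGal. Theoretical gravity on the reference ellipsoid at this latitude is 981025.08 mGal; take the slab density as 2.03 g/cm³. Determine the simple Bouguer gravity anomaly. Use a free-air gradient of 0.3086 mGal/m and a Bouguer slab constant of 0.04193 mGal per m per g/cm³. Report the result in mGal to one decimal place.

59.6

Free-air correction = 0.3086 × 1594.4 = 492.03 mGal
Free-air anomaly = 980728.36 − 981025.08 + (492.03) = 195.31 mGal
Bouguer slab correction = 0.04193 × 2.03 × 1594.4 = 135.71 mGal
Simple Bouguer anomaly = 195.31 − (135.71) = 59.60 mGal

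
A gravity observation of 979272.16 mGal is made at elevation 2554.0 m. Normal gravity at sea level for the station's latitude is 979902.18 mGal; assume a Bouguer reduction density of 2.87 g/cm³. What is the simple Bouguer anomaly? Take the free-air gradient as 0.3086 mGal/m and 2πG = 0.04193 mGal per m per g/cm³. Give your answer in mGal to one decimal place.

Free-air correction = 0.3086 × 2554.0 = 788.16 mGal
Free-air anomaly = 979272.16 − 979902.18 + (788.16) = 158.14 mGal
Bouguer slab correction = 0.04193 × 2.87 × 2554.0 = 307.35 mGal
Simple Bouguer anomaly = 158.14 − (307.35) = -149.21 mGal

-149.2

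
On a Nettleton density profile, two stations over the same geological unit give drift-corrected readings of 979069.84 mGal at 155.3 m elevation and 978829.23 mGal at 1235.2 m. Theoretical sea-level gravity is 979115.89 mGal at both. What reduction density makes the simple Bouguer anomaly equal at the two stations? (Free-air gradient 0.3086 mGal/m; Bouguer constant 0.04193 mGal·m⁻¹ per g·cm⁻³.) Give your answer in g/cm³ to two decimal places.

Δg_obs = 978829.23 − 979069.84 = -240.61 mGal over Δh = 1235.2 − 155.3 = 1079.9 m
Equal Bouguer anomalies ⇒ Δg_obs + (0.3086 − 0.04193ρ)·Δh = 0
0.3086 − 0.04193ρ = −Δg_obs/Δh = 0.22281
ρ = (0.3086 − 0.22281) / 0.04193 = 2.05 g/cm³

2.05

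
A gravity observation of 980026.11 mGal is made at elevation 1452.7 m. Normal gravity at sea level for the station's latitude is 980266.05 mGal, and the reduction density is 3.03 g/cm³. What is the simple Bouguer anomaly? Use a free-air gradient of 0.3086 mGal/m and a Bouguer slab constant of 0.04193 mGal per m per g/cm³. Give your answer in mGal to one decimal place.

23.8

Free-air correction = 0.3086 × 1452.7 = 448.30 mGal
Free-air anomaly = 980026.11 − 980266.05 + (448.30) = 208.36 mGal
Bouguer slab correction = 0.04193 × 3.03 × 1452.7 = 184.56 mGal
Simple Bouguer anomaly = 208.36 − (184.56) = 23.80 mGal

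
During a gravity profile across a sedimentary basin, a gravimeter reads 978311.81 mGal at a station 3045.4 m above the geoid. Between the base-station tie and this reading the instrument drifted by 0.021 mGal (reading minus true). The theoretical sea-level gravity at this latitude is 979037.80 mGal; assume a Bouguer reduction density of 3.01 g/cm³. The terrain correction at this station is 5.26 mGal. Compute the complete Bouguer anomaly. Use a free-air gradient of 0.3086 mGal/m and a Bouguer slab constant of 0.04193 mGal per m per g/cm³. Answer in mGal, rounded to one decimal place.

Drift-corrected reading = 978311.81 − (0.021) = 978311.789 mGal
Free-air correction = 0.3086 × 3045.4 = 939.81 mGal
Free-air anomaly = 978311.789 − 979037.80 + (939.81) = 213.799 mGal
Bouguer slab correction = 0.04193 × 3.01 × 3045.4 = 384.36 mGal
Simple Bouguer anomaly = 213.799 − (384.36) = -170.561 mGal
Complete Bouguer anomaly = -170.561 + 5.26 = -165.301 mGal

-165.3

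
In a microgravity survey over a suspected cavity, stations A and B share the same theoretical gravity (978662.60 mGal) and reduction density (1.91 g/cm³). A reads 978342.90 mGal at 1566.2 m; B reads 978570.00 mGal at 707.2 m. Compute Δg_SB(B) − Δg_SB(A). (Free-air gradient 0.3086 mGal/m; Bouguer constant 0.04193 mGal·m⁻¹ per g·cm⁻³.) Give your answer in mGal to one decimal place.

Δg_SB(A) = 978342.90 − 978662.60 + 0.3086×1566.2 − 0.04193×1.91×1566.2 = 38.20 mGal
Δg_SB(B) = 978570.00 − 978662.60 + 0.3086×707.2 − 0.04193×1.91×707.2 = 69.00 mGal
Difference = 69.00 − (38.20) = 30.80 mGal

30.8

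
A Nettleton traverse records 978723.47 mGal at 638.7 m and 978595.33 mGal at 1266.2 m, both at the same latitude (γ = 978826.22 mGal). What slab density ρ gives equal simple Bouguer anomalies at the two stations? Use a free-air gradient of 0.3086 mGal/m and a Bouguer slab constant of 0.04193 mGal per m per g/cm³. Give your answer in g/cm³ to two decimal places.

Δg_obs = 978595.33 − 978723.47 = -128.14 mGal over Δh = 1266.2 − 638.7 = 627.5 m
Equal Bouguer anomalies ⇒ Δg_obs + (0.3086 − 0.04193ρ)·Δh = 0
0.3086 − 0.04193ρ = −Δg_obs/Δh = 0.20421
ρ = (0.3086 − 0.20421) / 0.04193 = 2.49 g/cm³

2.49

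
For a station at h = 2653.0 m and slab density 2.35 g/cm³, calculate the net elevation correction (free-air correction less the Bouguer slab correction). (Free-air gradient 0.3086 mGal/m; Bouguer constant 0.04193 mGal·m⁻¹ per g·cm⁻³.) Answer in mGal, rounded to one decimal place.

Combined gradient = 0.3086 − 0.04193 × 2.35 = 0.2100645 mGal/m
Combined elevation correction = 0.2100645 × 2653.0 = 557.3 mGal

557.3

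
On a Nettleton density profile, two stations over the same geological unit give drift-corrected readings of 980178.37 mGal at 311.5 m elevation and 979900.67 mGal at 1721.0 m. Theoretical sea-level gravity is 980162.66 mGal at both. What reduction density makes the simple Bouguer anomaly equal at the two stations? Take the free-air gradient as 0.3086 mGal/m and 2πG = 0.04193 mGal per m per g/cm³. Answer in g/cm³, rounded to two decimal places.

Δg_obs = 979900.67 − 980178.37 = -277.70 mGal over Δh = 1721.0 − 311.5 = 1409.5 m
Equal Bouguer anomalies ⇒ Δg_obs + (0.3086 − 0.04193ρ)·Δh = 0
0.3086 − 0.04193ρ = −Δg_obs/Δh = 0.19702
ρ = (0.3086 − 0.19702) / 0.04193 = 2.66 g/cm³

2.66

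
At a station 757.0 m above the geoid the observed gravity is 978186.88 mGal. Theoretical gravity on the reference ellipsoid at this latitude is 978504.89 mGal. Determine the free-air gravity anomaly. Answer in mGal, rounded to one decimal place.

-84.4

Free-air correction = 0.3086 × 757.0 = 233.61 mGal
Free-air anomaly = 978186.88 − 978504.89 + (233.61) = -84.40 mGal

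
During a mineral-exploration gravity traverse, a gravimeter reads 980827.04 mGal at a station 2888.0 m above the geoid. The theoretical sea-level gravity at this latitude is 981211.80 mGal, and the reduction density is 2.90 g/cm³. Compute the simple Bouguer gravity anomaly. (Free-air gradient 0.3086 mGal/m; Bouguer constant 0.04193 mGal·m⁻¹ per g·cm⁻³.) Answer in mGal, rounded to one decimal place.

155.3

Free-air correction = 0.3086 × 2888.0 = 891.24 mGal
Free-air anomaly = 980827.04 − 981211.80 + (891.24) = 506.48 mGal
Bouguer slab correction = 0.04193 × 2.90 × 2888.0 = 351.17 mGal
Simple Bouguer anomaly = 506.48 − (351.17) = 155.31 mGal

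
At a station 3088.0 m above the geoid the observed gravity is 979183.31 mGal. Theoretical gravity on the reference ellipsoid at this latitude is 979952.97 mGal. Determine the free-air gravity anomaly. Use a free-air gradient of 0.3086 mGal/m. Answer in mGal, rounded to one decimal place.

183.3

Free-air correction = 0.3086 × 3088.0 = 952.96 mGal
Free-air anomaly = 979183.31 − 979952.97 + (952.96) = 183.30 mGal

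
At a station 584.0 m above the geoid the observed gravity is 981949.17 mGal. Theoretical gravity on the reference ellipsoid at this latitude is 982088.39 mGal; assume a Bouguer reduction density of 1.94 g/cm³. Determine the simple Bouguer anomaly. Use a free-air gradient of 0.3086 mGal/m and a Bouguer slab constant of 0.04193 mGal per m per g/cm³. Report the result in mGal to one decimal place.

-6.5

Free-air correction = 0.3086 × 584.0 = 180.22 mGal
Free-air anomaly = 981949.17 − 982088.39 + (180.22) = 41.00 mGal
Bouguer slab correction = 0.04193 × 1.94 × 584.0 = 47.51 mGal
Simple Bouguer anomaly = 41.00 − (47.51) = -6.51 mGal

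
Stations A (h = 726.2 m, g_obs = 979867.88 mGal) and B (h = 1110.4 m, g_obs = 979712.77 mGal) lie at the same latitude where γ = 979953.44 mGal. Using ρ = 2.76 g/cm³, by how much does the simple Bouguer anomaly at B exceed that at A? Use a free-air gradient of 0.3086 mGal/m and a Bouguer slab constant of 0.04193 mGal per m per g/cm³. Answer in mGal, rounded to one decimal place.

-81.0

Δg_SB(A) = 979867.88 − 979953.44 + 0.3086×726.2 − 0.04193×2.76×726.2 = 54.50 mGal
Δg_SB(B) = 979712.77 − 979953.44 + 0.3086×1110.4 − 0.04193×2.76×1110.4 = -26.50 mGal
Difference = -26.50 − (54.50) = -81.00 mGal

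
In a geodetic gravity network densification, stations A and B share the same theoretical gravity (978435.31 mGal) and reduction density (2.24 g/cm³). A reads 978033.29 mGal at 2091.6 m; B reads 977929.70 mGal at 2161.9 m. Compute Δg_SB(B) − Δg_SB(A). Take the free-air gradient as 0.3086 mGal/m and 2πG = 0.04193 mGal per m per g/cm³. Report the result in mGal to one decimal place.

-88.5

Δg_SB(A) = 978033.29 − 978435.31 + 0.3086×2091.6 − 0.04193×2.24×2091.6 = 47.00 mGal
Δg_SB(B) = 977929.70 − 978435.31 + 0.3086×2161.9 − 0.04193×2.24×2161.9 = -41.50 mGal
Difference = -41.50 − (47.00) = -88.50 mGal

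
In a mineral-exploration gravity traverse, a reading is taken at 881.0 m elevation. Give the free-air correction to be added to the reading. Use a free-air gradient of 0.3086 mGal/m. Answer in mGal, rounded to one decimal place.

271.9

Free-air correction = 0.3086 × 881.0 = 271.9 mGal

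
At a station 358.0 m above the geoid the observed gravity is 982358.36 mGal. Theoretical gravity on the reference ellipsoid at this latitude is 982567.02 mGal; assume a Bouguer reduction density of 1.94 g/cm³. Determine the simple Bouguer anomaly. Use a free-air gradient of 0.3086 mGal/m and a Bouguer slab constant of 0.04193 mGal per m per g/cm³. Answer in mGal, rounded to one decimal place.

-127.3

Free-air correction = 0.3086 × 358.0 = 110.48 mGal
Free-air anomaly = 982358.36 − 982567.02 + (110.48) = -98.18 mGal
Bouguer slab correction = 0.04193 × 1.94 × 358.0 = 29.12 mGal
Simple Bouguer anomaly = -98.18 − (29.12) = -127.30 mGal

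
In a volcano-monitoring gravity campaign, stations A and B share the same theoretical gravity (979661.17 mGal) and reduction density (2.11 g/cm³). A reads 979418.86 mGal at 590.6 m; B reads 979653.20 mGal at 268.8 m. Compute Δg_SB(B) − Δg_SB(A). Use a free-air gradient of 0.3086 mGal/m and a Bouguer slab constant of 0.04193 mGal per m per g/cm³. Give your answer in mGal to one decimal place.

163.5

Δg_SB(A) = 979418.86 − 979661.17 + 0.3086×590.6 − 0.04193×2.11×590.6 = -112.30 mGal
Δg_SB(B) = 979653.20 − 979661.17 + 0.3086×268.8 − 0.04193×2.11×268.8 = 51.20 mGal
Difference = 51.20 − (-112.30) = 163.50 mGal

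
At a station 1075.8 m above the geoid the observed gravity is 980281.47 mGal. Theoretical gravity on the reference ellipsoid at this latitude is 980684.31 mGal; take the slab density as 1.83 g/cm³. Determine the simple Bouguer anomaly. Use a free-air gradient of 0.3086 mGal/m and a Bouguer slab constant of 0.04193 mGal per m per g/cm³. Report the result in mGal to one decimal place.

-153.4

Free-air correction = 0.3086 × 1075.8 = 331.99 mGal
Free-air anomaly = 980281.47 − 980684.31 + (331.99) = -70.85 mGal
Bouguer slab correction = 0.04193 × 1.83 × 1075.8 = 82.55 mGal
Simple Bouguer anomaly = -70.85 − (82.55) = -153.40 mGal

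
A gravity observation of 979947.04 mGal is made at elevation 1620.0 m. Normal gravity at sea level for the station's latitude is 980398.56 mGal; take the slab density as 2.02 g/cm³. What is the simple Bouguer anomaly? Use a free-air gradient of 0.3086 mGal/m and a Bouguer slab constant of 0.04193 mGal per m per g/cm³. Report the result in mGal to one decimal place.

-88.8

Free-air correction = 0.3086 × 1620.0 = 499.93 mGal
Free-air anomaly = 979947.04 − 980398.56 + (499.93) = 48.41 mGal
Bouguer slab correction = 0.04193 × 2.02 × 1620.0 = 137.21 mGal
Simple Bouguer anomaly = 48.41 − (137.21) = -88.80 mGal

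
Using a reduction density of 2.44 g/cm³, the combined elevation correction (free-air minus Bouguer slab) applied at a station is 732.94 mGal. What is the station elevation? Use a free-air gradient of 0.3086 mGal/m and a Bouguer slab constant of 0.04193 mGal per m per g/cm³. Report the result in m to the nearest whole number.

Combined gradient = 0.3086 − 0.04193 × 2.44 = 0.2062908 mGal/m
h = 732.94 / 0.2062908 = 3552.95 m

3553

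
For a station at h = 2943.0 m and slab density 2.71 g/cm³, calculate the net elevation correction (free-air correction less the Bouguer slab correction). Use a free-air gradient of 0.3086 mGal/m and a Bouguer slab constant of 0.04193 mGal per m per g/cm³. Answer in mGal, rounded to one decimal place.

Combined gradient = 0.3086 − 0.04193 × 2.71 = 0.1949697 mGal/m
Combined elevation correction = 0.1949697 × 2943.0 = 573.8 mGal

573.8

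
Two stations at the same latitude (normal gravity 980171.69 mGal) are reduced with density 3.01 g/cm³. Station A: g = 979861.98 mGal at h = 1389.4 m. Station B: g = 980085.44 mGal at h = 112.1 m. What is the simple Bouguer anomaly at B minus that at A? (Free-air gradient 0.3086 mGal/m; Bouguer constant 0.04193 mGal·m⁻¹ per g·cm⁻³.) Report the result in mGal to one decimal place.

Δg_SB(A) = 979861.98 − 980171.69 + 0.3086×1389.4 − 0.04193×3.01×1389.4 = -56.30 mGal
Δg_SB(B) = 980085.44 − 980171.69 + 0.3086×112.1 − 0.04193×3.01×112.1 = -65.80 mGal
Difference = -65.80 − (-56.30) = -9.50 mGal

-9.5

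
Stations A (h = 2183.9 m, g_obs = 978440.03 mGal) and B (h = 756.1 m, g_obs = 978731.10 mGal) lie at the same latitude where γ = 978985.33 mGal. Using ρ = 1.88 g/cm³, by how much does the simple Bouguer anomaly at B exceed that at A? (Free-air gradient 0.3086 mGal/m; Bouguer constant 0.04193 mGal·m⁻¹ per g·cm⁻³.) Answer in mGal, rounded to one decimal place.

Δg_SB(A) = 978440.03 − 978985.33 + 0.3086×2183.9 − 0.04193×1.88×2183.9 = -43.50 mGal
Δg_SB(B) = 978731.10 − 978985.33 + 0.3086×756.1 − 0.04193×1.88×756.1 = -80.50 mGal
Difference = -80.50 − (-43.50) = -37.00 mGal

-37.0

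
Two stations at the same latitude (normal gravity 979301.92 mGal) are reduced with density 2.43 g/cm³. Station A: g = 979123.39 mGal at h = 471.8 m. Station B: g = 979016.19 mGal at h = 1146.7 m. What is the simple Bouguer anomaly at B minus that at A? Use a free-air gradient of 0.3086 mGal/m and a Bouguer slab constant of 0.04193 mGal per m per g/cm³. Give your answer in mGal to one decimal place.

Δg_SB(A) = 979123.39 − 979301.92 + 0.3086×471.8 − 0.04193×2.43×471.8 = -81.00 mGal
Δg_SB(B) = 979016.19 − 979301.92 + 0.3086×1146.7 − 0.04193×2.43×1146.7 = -48.70 mGal
Difference = -48.70 − (-81.00) = 32.30 mGal

32.3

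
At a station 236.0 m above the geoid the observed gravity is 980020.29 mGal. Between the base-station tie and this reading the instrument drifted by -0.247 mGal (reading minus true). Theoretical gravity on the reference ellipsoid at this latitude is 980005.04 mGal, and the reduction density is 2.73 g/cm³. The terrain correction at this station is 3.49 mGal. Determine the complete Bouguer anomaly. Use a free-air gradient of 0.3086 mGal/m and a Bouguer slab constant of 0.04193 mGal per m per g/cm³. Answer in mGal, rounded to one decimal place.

64.8

Drift-corrected reading = 980020.29 − (-0.247) = 980020.537 mGal
Free-air correction = 0.3086 × 236.0 = 72.83 mGal
Free-air anomaly = 980020.537 − 980005.04 + (72.83) = 88.327 mGal
Bouguer slab correction = 0.04193 × 2.73 × 236.0 = 27.01 mGal
Simple Bouguer anomaly = 88.327 − (27.01) = 61.317 mGal
Complete Bouguer anomaly = 61.317 + 3.49 = 64.807 mGal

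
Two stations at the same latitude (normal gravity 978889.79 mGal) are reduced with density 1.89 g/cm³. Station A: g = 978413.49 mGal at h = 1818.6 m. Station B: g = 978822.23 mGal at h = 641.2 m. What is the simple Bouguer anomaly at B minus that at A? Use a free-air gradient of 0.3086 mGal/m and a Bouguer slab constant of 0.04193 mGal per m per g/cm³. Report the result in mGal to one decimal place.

Δg_SB(A) = 978413.49 − 978889.79 + 0.3086×1818.6 − 0.04193×1.89×1818.6 = -59.20 mGal
Δg_SB(B) = 978822.23 − 978889.79 + 0.3086×641.2 − 0.04193×1.89×641.2 = 79.50 mGal
Difference = 79.50 − (-59.20) = 138.70 mGal

138.7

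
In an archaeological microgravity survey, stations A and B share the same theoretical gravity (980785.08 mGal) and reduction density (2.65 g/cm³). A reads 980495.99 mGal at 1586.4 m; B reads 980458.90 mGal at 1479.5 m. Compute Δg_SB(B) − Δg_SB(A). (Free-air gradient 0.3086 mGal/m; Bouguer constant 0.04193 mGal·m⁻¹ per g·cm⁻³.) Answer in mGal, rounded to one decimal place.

Δg_SB(A) = 980495.99 − 980785.08 + 0.3086×1586.4 − 0.04193×2.65×1586.4 = 24.20 mGal
Δg_SB(B) = 980458.90 − 980785.08 + 0.3086×1479.5 − 0.04193×2.65×1479.5 = -34.00 mGal
Difference = -34.00 − (24.20) = -58.20 mGal

-58.2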